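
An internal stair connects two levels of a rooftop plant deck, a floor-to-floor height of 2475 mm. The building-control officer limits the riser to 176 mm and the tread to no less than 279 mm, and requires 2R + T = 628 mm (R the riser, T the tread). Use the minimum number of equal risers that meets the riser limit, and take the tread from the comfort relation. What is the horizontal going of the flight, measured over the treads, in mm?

4172 mm

2475 / 176 = 14.06, so 15 risers are needed.
Riser R = 2475 / 15 = 165 mm, within the 176 mm limit.
T = 628 − 2·165 = 298 mm, which satisfies the 279 mm minimum.
15 risers give 14 treads; going = 14 × 298 = 4172 mm.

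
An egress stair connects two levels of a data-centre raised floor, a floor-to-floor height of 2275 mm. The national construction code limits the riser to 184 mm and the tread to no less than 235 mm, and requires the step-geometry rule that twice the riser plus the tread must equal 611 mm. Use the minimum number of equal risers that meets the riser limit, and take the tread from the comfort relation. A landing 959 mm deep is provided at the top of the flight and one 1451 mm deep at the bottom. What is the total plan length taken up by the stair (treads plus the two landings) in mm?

5542 mm

2275 / 184 = 12.36, so 13 risers are needed.
R = 2275 ÷ 13 = 175 mm.
From 2R + T = 611: T = 611 − 350 = 261 mm.
Going = (13 − 1) × 261 = 3132 mm.
Add landings: 3132 + 959 + 1451 = 5542 mm.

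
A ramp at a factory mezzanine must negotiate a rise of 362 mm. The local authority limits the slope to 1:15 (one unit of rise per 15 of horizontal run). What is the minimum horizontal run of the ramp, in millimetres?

5430 mm

Run = rise × 15 = 362 × 15 = 5430 mm.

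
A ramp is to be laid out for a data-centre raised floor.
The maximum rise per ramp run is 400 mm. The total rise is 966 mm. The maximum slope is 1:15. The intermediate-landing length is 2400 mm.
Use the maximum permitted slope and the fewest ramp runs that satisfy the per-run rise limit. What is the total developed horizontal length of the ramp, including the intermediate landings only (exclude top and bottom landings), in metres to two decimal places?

⌈966/400⌉ = 3 ramp runs. That means 2 intermediate landings.
Horizontal run for 966 mm of rise at 1:15 is 966 × 15 = 14490 mm.
Intermediate landings: 2 × 2400 = 4800 mm.
Developed length = 14490 + 4800 = 19290 mm.
= 19.29 m.

19.29 m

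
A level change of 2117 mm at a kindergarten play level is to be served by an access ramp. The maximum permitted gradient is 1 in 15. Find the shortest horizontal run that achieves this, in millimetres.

Run = rise × 15 = 2117 × 15 = 31755 mm.

31755 mm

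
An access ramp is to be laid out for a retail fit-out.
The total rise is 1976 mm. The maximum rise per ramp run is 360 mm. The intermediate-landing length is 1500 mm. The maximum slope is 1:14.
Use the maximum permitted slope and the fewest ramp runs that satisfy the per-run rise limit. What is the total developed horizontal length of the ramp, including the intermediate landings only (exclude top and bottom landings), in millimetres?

35164 mm

1976 / 360 = 5.49, so 6 ramp runs are needed. That means 5 intermediate landings.
Horizontal run for 1976 mm of rise at 1:14 is 1976 × 14 = 27664 mm.
Intermediate landings: 5 × 1500 = 7500 mm.
Developed length = 27664 + 7500 = 35164 mm.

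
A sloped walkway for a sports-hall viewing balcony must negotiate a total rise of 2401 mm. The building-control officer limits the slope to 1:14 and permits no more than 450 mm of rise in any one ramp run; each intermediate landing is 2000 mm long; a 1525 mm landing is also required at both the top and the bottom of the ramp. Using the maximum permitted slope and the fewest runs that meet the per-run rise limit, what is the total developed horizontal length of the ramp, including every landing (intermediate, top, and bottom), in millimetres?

46664 mm

⌈2401/450⌉ = 6 ramp runs. That means 5 intermediate landings.
Ramp run (horizontal) at 1:14: 2401 × 14 = 33614 mm.
5 intermediate landings contribute 5 × 2000 = 10000 mm.
Top and bottom landings: 2 × 1525 = 3050 mm.
Total = 33614 + 10000 + 3050 = 46664 mm.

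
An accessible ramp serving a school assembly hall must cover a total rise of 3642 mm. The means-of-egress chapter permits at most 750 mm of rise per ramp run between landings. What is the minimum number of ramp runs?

⌈3642/750⌉ = 5 ramp runs.

5 runs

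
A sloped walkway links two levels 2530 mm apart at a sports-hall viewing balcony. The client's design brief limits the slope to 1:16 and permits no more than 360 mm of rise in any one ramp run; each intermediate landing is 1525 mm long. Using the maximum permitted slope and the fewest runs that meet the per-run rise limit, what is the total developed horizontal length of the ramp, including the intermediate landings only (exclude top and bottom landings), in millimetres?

51155 mm

2530 / 360 = 7.028 → round up to 8 ramp runs. That means 7 intermediate landings.
Ramp run (horizontal) at 1:16: 2530 × 16 = 40480 mm.
Intermediate landings: 7 × 1525 = 10675 mm.
Developed length = 40480 + 10675 = 51155 mm.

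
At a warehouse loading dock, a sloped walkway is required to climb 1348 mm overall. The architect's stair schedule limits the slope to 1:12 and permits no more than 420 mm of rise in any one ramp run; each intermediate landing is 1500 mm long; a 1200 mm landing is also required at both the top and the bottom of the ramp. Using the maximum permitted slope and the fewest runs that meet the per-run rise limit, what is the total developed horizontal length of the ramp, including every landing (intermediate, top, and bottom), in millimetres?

⌈1348/420⌉ = 4 ramp runs. That means 3 intermediate landings.
Ramp run (horizontal) at 1:12: 1348 × 12 = 16176 mm.
3 intermediate landings contribute 3 × 1500 = 4500 mm.
Top and bottom landings: 2 × 1200 = 2400 mm.
Total = 16176 + 4500 + 2400 = 23076 mm.

23076 mm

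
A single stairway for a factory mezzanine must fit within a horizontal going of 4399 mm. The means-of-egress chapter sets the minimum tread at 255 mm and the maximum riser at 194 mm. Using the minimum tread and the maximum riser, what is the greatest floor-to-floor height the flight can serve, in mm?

4399 / 255 = 17.25, so 17 treads fit.
Risers = treads + 1 = 18.
Maximum height = 18 × 194 = 3492 mm.

3492 mm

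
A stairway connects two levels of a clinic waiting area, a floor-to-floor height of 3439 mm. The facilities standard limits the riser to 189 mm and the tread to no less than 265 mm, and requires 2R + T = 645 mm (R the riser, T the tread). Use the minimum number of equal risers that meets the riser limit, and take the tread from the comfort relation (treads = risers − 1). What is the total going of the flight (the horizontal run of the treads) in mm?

5094 mm

3439 / 189 = 18.196 → round up to 19 risers.
Riser R = 3439 / 19 = 181 mm, within the 189 mm limit.
T = 645 − 2·181 = 283 mm, which satisfies the 265 mm minimum.
Going = (19 − 1) × 283 = 5094 mm.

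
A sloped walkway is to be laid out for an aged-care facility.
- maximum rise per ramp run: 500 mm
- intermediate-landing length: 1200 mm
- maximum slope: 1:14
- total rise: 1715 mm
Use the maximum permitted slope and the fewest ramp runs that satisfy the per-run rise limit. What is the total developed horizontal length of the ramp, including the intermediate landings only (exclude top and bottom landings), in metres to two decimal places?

27.61 m

⌈1715/500⌉ = 4 ramp runs. That means 3 intermediate landings.
Ramp run (horizontal) at 1:14: 1715 × 14 = 24010 mm.
3 intermediate landings contribute 3 × 1200 = 3600 mm.
Total developed length = 24010 + 3600 = 27610 mm.
= 27.61 m.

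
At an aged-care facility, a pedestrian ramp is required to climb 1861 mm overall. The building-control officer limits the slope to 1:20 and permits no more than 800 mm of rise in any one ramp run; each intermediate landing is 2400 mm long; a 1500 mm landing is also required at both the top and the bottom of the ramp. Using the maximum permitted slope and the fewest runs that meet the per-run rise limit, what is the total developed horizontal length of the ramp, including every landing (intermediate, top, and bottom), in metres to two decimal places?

45.02 m

At most 800 each: 1861/800 = 2.33, giving 3 ramp runs. That means 2 intermediate landings.
Ramp run (horizontal) at 1:20: 1861 × 20 = 37220 mm.
Intermediate landings: 2 × 2400 = 4800 mm.
Top and bottom landings: 2 × 1500 = 3000 mm.
Total = 37220 + 4800 + 3000 = 45020 mm.
= 45.02 m.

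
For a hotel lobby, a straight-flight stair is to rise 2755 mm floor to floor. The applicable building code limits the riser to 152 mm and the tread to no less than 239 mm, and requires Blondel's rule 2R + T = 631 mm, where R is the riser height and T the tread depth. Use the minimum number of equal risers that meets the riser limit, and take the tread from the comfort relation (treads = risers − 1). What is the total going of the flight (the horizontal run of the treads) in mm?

At most 152 each: 2755/152 = 18.12, giving 19 risers.
R = 2755 ÷ 19 = 145 mm.
T = 631 − 2·145 = 341 mm, which satisfies the 239 mm minimum.
19 risers give 18 treads; going = 18 × 341 = 6138 mm.

6138 mm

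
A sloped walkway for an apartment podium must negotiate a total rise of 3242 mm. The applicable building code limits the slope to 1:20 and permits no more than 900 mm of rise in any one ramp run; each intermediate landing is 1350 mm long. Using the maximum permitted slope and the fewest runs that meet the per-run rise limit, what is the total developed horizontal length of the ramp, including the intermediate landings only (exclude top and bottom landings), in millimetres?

At most 900 each: 3242/900 = 3.60, giving 4 ramp runs. That means 3 intermediate landings.
Ramp run (horizontal) at 1:20: 3242 × 20 = 64840 mm.
Intermediate landings: 3 × 1350 = 4050 mm.
Total developed length = 64840 + 4050 = 68890 mm.

68890 mm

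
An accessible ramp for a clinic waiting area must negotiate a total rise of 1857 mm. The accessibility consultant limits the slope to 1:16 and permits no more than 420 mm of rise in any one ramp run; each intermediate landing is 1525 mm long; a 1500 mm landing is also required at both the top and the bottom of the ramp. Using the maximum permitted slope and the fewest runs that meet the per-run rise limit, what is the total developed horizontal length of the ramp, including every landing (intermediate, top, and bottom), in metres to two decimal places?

At most 420 each: 1857/420 = 4.42, giving 5 ramp runs. That means 4 intermediate landings.
Horizontal run for 1857 mm of rise at 1:16 is 1857 × 16 = 29712 mm.
4 intermediate landings contribute 4 × 1525 = 6100 mm.
Top and bottom landings: 2 × 1500 = 3000 mm.
Total = 29712 + 6100 + 3000 = 38812 mm.
= 38.81 m.

38.81 m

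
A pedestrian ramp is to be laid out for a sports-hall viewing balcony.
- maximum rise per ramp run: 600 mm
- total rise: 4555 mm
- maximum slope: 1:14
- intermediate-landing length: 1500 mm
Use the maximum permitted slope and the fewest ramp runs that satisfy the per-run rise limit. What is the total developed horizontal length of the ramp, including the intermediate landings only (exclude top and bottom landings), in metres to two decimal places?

⌈4555/600⌉ = 8 ramp runs. That means 7 intermediate landings.
Horizontal run for 4555 mm of rise at 1:14 is 4555 × 14 = 63770 mm.
7 intermediate landings contribute 7 × 1500 = 10500 mm.
Total developed length = 63770 + 10500 = 74270 mm.
= 74.27 m.

74.27 m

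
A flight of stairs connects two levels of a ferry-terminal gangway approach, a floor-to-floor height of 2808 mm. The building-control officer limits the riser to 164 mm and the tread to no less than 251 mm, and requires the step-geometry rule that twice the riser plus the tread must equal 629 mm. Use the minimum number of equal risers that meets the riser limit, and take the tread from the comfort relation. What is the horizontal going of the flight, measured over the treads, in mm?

5389 mm

⌈2808/164⌉ = 18 risers.
Riser R = 2808 / 18 = 156 mm, within the 164 mm limit.
From 2R + T = 629: T = 629 − 312 = 317 mm.
Treads = 18 − 1 = 17; going = 17 × 317 = 5389 mm.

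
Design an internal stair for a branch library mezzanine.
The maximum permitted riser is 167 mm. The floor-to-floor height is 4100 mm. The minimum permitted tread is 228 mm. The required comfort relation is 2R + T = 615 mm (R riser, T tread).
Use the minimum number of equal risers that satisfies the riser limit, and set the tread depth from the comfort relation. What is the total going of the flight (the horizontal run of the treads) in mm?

6888 mm

4100 / 167 = 24.55, so 25 risers are needed.
R = 4100 ÷ 25 = 164 mm.
From 2R + T = 615: T = 615 − 328 = 287 mm.
Going = (25 − 1) × 287 = 6888 mm.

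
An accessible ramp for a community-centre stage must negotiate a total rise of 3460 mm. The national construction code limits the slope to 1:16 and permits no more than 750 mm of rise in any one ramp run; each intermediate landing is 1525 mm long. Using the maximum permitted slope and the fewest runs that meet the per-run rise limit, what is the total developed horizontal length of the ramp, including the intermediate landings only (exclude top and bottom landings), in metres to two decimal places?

3460 / 750 = 4.613 → round up to 5 ramp runs. That means 4 intermediate landings.
Horizontal run for 3460 mm of rise at 1:16 is 3460 × 16 = 55360 mm.
Intermediate landings: 4 × 1525 = 6100 mm.
Developed length = 55360 + 6100 = 61460 mm.
= 61.46 m.

61.46 m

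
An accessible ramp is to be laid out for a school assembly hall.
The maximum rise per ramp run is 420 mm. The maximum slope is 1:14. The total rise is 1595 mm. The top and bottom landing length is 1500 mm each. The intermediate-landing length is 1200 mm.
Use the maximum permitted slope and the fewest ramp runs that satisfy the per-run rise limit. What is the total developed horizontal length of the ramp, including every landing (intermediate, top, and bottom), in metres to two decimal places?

At most 420 each: 1595/420 = 3.80, giving 4 ramp runs. That means 3 intermediate landings.
Horizontal run for 1595 mm of rise at 1:14 is 1595 × 14 = 22330 mm.
Intermediate landings: 3 × 1200 = 3600 mm.
Top and bottom landings: 2 × 1500 = 3000 mm.
Total = 22330 + 3600 + 3000 = 28930 mm.
= 28.93 m.

28.93 m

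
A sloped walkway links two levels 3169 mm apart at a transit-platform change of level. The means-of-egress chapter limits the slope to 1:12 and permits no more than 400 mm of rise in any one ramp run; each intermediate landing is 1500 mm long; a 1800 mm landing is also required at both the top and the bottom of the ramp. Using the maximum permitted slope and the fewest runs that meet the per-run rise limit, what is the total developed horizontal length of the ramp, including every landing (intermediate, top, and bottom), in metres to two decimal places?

52.13 m

At most 400 each: 3169/400 = 7.92, giving 8 ramp runs. That means 7 intermediate landings.
Horizontal run for 3169 mm of rise at 1:12 is 3169 × 12 = 38028 mm.
7 intermediate landings contribute 7 × 1500 = 10500 mm.
Top and bottom landings: 2 × 1800 = 3600 mm.
Total = 38028 + 10500 + 3600 = 52128 mm.
= 52.13 m.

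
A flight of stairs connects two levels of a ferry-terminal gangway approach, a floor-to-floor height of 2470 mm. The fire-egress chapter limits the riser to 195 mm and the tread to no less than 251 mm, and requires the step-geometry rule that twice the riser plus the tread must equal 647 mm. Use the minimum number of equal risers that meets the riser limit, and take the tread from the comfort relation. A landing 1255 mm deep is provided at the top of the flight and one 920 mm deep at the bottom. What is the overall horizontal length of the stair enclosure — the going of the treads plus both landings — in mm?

5379 mm

2470 / 195 = 12.667 → round up to 13 risers.
R = 2470 ÷ 13 = 190 mm.
Tread T = 647 − 2 × 190 = 267 mm (≥ 251 mm).
Going = (13 − 1) × 267 = 3204 mm.
Add landings: 3204 + 1255 + 920 = 5379 mm.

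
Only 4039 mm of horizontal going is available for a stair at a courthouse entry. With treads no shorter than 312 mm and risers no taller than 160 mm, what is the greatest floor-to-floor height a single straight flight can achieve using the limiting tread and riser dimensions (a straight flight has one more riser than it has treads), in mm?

2080 mm

4039 / 312 = 12.95, so 12 treads fit.
Risers = treads + 1 = 13.
Maximum height = 13 × 160 = 2080 mm.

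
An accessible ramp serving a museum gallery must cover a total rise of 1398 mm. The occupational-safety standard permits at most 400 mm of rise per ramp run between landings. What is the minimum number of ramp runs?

4 runs

1398 / 400 = 3.495 → round up to 4 ramp runs.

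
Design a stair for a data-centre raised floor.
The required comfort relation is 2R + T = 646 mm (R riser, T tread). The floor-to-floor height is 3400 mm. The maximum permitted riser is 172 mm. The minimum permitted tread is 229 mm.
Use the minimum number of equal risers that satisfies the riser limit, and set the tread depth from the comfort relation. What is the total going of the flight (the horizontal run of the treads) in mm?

5814 mm

3400 / 172 = 19.77, so 20 risers are needed.
Each riser is 3400/20 = 170 mm (≤ 172 mm).
T = 646 − 2·170 = 306 mm, which satisfies the 229 mm minimum.
Going = (20 − 1) × 306 = 5814 mm.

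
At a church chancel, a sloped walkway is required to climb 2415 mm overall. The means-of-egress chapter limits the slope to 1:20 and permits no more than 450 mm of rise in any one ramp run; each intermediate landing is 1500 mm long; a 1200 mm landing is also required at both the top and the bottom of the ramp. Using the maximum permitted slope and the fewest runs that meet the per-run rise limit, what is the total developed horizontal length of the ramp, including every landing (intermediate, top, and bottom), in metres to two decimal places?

58.20 m

2415 / 450 = 5.37, so 6 ramp runs are needed. That means 5 intermediate landings.
Horizontal run for 2415 mm of rise at 1:20 is 2415 × 20 = 48300 mm.
5 intermediate landings contribute 5 × 1500 = 7500 mm.
Top and bottom landings: 2 × 1200 = 2400 mm.
Total = 48300 + 7500 + 2400 = 58200 mm.
= 58.20 m.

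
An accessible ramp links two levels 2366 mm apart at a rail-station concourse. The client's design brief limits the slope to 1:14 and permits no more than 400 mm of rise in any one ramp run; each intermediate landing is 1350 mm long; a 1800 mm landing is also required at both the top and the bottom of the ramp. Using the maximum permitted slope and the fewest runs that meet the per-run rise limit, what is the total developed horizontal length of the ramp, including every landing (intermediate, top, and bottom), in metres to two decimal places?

2366 / 400 = 5.92, so 6 ramp runs are needed. That means 5 intermediate landings.
Ramp run (horizontal) at 1:14: 2366 × 14 = 33124 mm.
5 intermediate landings contribute 5 × 1350 = 6750 mm.
Top and bottom landings: 2 × 1800 = 3600 mm.
Total = 33124 + 6750 + 3600 = 43474 mm.
= 43.47 m.

43.47 m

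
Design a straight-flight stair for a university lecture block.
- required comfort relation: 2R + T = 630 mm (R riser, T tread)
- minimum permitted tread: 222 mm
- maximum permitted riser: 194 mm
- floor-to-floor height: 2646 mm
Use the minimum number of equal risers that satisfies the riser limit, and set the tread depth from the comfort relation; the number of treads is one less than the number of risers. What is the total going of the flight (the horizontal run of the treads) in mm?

⌈2646/194⌉ = 14 risers.
R = 2646 ÷ 14 = 189 mm.
T = 630 − 2·189 = 252 mm, which satisfies the 222 mm minimum.
14 risers give 13 treads; going = 13 × 252 = 3276 mm.

3276 mm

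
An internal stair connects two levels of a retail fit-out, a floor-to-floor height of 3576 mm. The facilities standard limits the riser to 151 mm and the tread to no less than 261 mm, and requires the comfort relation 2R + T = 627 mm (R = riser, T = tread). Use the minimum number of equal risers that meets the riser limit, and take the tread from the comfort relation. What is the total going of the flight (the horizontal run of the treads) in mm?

At most 151 each: 3576/151 = 23.68, giving 24 risers.
Each riser is 3576/24 = 149 mm (≤ 151 mm).
Tread T = 627 − 2 × 149 = 329 mm (≥ 261 mm).
Treads = 24 − 1 = 23; going = 23 × 329 = 7567 mm.

7567 mm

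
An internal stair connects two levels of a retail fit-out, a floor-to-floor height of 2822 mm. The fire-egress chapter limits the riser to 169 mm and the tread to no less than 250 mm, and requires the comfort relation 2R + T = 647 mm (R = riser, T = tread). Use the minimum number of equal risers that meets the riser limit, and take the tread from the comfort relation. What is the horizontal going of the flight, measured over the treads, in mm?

5040 mm

2822 / 169 = 16.70, so 17 risers are needed.
Each riser is 2822/17 = 166 mm (≤ 169 mm).
From 2R + T = 647: T = 647 − 332 = 315 mm.
17 risers give 16 treads; going = 16 × 315 = 5040 mm.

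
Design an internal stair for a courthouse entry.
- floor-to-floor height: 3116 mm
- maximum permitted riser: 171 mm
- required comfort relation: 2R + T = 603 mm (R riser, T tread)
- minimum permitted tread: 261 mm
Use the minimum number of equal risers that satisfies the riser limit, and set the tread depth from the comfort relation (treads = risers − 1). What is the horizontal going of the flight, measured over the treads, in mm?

⌈3116/171⌉ = 19 risers.
R = 3116 ÷ 19 = 164 mm.
T = 603 − 2·164 = 275 mm, which satisfies the 261 mm minimum.
19 risers give 18 treads; going = 18 × 275 = 4950 mm.

4950 mm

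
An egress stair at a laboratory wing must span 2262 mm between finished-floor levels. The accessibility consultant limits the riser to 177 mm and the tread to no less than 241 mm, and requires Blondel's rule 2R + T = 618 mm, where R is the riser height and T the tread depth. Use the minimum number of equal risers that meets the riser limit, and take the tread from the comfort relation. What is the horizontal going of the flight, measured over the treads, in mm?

3240 mm

⌈2262/177⌉ = 13 risers.
R = 2262 ÷ 13 = 174 mm.
Tread T = 618 − 2 × 174 = 270 mm (≥ 241 mm).
Treads = 13 − 1 = 12; going = 12 × 270 = 3240 mm.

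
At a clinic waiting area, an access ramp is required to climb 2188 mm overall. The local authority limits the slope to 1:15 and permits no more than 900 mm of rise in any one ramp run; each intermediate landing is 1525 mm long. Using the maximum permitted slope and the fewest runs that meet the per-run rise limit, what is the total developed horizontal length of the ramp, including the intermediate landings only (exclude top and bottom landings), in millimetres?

At most 900 each: 2188/900 = 2.43, giving 3 ramp runs. That means 2 intermediate landings.
Horizontal run for 2188 mm of rise at 1:15 is 2188 × 15 = 32820 mm.
Intermediate landings: 2 × 1525 = 3050 mm.
Total developed length = 32820 + 3050 = 35870 mm.

35870 mm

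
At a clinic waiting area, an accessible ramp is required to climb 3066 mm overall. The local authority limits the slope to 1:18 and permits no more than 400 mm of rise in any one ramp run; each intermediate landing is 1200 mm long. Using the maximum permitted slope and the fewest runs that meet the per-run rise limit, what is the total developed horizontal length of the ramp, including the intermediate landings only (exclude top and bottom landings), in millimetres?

3066 / 400 = 7.67, so 8 ramp runs are needed. That means 7 intermediate landings.
Horizontal run for 3066 mm of rise at 1:18 is 3066 × 18 = 55188 mm.
Intermediate landings: 7 × 1200 = 8400 mm.
Total developed length = 55188 + 8400 = 63588 mm.

63588 mm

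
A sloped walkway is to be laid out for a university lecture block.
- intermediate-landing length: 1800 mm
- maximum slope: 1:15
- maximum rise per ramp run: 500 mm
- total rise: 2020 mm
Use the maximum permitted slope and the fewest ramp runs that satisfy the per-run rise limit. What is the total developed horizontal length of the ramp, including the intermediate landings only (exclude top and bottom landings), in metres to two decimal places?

⌈2020/500⌉ = 5 ramp runs. That means 4 intermediate landings.
Ramp run (horizontal) at 1:15: 2020 × 15 = 30300 mm.
4 intermediate landings contribute 4 × 1800 = 7200 mm.
Developed length = 30300 + 7200 = 37500 mm.
= 37.50 m.

37.50 m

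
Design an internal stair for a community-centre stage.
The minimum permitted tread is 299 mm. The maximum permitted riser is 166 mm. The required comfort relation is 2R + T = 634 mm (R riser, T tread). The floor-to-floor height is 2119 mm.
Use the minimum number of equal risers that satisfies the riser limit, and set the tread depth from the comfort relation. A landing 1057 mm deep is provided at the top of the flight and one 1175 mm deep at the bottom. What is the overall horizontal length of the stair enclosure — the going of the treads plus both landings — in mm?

At most 166 each: 2119/166 = 12.77, giving 13 risers.
Each riser is 2119/13 = 163 mm (≤ 166 mm).
From 2R + T = 634: T = 634 − 326 = 308 mm.
Going = (13 − 1) × 308 = 3696 mm.
Add landings: 3696 + 1057 + 1175 = 5928 mm.

5928 mm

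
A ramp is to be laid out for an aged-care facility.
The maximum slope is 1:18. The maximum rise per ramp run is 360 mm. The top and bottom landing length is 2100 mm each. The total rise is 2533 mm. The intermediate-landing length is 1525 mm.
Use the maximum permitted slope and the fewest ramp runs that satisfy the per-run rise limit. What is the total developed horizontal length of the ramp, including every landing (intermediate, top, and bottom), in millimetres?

60469 mm

2533 / 360 = 7.036 → round up to 8 ramp runs. That means 7 intermediate landings.
Horizontal run for 2533 mm of rise at 1:18 is 2533 × 18 = 45594 mm.
7 intermediate landings contribute 7 × 1525 = 10675 mm.
Top and bottom landings: 2 × 2100 = 4200 mm.
Total = 45594 + 10675 + 4200 = 60469 mm.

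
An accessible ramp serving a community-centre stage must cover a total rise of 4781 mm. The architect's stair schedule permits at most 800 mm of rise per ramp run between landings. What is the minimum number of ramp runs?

6 runs

⌈4781/800⌉ = 6 ramp runs.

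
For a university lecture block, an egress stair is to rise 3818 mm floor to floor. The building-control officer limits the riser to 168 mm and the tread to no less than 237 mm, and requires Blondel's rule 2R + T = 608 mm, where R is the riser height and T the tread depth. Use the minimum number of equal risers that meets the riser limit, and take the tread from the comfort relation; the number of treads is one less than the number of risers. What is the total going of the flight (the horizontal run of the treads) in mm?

6072 mm

At most 168 each: 3818/168 = 22.73, giving 23 risers.
R = 3818 ÷ 23 = 166 mm.
T = 608 − 2·166 = 276 mm, which satisfies the 237 mm minimum.
23 risers give 22 treads; going = 22 × 276 = 6072 mm.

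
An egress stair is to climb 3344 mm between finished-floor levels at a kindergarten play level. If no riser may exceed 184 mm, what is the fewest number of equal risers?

19 risers

At most 184 each: 3344/184 = 18.17, giving 19 risers.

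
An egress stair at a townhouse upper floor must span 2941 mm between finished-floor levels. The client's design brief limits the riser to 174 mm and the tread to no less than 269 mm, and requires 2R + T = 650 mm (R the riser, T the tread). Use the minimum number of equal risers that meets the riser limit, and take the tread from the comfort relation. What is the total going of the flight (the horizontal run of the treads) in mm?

4864 mm

2941 / 174 = 16.90, so 17 risers are needed.
R = 2941 ÷ 17 = 173 mm.
Tread T = 650 − 2 × 173 = 304 mm (≥ 269 mm).
17 risers give 16 treads; going = 16 × 304 = 4864 mm.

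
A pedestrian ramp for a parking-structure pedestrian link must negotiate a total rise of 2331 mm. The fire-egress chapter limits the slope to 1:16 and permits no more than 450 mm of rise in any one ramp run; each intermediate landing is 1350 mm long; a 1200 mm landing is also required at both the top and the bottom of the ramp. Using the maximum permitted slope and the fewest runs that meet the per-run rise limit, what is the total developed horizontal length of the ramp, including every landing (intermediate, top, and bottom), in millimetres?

46446 mm

⌈2331/450⌉ = 6 ramp runs. That means 5 intermediate landings.
Horizontal run for 2331 mm of rise at 1:16 is 2331 × 16 = 37296 mm.
5 intermediate landings contribute 5 × 1350 = 6750 mm.
Top and bottom landings: 2 × 1200 = 2400 mm.
Total = 37296 + 6750 + 2400 = 46446 mm.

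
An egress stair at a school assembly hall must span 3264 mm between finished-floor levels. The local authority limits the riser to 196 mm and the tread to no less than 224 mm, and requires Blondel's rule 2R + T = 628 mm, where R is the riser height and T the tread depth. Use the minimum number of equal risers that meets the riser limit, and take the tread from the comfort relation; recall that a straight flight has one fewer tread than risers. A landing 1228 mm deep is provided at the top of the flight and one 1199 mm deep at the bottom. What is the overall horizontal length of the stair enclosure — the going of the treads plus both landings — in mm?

3264 / 196 = 16.653 → round up to 17 risers.
Riser R = 3264 / 17 = 192 mm, within the 196 mm limit.
From 2R + T = 628: T = 628 − 384 = 244 mm.
17 risers give 16 treads; going = 16 × 244 = 3904 mm.
Enclosure = 3904 + 1228 + 1199 = 6331 mm.

6331 mm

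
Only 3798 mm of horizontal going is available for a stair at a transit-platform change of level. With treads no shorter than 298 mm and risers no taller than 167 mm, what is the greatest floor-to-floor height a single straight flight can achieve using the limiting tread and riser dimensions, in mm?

2171 mm

Treads that fit: ⌊3798 / 298⌋ = 12.
Risers = treads + 1 = 13.
Maximum height = 13 × 167 = 2171 mm.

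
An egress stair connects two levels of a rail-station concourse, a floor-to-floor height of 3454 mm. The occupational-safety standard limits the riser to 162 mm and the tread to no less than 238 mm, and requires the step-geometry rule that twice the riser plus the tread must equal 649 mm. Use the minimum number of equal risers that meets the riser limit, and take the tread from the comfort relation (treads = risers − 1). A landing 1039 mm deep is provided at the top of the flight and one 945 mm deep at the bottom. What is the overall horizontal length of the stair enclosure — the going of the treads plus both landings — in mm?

9019 mm

⌈3454/162⌉ = 22 risers.
R = 3454 ÷ 22 = 157 mm.
From 2R + T = 649: T = 649 − 314 = 335 mm.
Going = (22 − 1) × 335 = 7035 mm.
Enclosure = 7035 + 1039 + 945 = 9019 mm.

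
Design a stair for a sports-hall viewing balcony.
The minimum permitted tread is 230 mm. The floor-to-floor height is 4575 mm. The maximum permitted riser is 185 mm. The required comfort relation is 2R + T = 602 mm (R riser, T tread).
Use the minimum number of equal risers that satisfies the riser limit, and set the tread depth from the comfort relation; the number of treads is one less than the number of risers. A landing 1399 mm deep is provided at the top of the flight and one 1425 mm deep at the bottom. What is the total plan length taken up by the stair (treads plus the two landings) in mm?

8488 mm

4575 / 185 = 24.73, so 25 risers are needed.
Each riser is 4575/25 = 183 mm (≤ 185 mm).
From 2R + T = 602: T = 602 − 366 = 236 mm.
25 risers give 24 treads; going = 24 × 236 = 5664 mm.
Enclosure = 5664 + 1399 + 1425 = 8488 mm.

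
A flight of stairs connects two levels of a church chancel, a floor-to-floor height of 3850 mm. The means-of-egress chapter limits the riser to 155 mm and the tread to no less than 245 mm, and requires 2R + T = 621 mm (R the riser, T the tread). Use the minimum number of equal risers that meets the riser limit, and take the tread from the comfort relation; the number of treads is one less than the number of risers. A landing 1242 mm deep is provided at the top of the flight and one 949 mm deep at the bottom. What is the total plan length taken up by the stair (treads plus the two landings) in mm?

9703 mm

At most 155 each: 3850/155 = 24.84, giving 25 risers.
R = 3850 ÷ 25 = 154 mm.
Tread T = 621 − 2 × 154 = 313 mm (≥ 245 mm).
Going = (25 − 1) × 313 = 7512 mm.
Add landings: 7512 + 1242 + 949 = 9703 mm.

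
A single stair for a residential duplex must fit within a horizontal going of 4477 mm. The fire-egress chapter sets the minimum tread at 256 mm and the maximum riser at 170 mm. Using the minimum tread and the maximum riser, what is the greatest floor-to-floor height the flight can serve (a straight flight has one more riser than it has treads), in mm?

3060 mm

Treads that fit: ⌊4477 / 256⌋ = 17.
Risers = treads + 1 = 18.
Maximum height = 18 × 170 = 3060 mm.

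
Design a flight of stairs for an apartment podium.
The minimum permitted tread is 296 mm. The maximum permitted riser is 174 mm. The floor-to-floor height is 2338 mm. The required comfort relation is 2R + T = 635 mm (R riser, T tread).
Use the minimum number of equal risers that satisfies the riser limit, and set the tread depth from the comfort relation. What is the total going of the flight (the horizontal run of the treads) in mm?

At most 174 each: 2338/174 = 13.44, giving 14 risers.
Each riser is 2338/14 = 167 mm (≤ 174 mm).
T = 635 − 2·167 = 301 mm, which satisfies the 296 mm minimum.
Going = (14 − 1) × 301 = 3913 mm.

3913 mm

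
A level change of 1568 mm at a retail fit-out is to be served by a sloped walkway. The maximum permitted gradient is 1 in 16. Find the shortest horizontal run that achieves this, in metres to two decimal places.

At 1:16 the run is 16 × 1568 = 25088 mm.
25088 mm = 25.09 m.

25.09 m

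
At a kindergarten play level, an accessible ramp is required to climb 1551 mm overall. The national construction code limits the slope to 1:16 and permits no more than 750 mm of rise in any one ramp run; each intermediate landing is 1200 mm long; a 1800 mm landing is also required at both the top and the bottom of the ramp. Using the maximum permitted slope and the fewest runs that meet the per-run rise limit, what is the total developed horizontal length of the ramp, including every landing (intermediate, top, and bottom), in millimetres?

30816 mm

1551 / 750 = 2.07, so 3 ramp runs are needed. That means 2 intermediate landings.
Horizontal run for 1551 mm of rise at 1:16 is 1551 × 16 = 24816 mm.
2 intermediate landings contribute 2 × 1200 = 2400 mm.
Top and bottom landings: 2 × 1800 = 3600 mm.
Total = 24816 + 2400 + 3600 = 30816 mm.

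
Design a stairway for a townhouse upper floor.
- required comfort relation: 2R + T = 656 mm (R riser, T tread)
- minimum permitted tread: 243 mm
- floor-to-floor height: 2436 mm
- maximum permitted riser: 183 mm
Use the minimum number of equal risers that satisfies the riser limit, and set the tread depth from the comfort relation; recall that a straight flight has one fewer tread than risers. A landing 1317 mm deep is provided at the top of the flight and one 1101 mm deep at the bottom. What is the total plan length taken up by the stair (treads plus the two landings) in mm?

6422 mm

⌈2436/183⌉ = 14 risers.
Each riser is 2436/14 = 174 mm (≤ 183 mm).
Tread T = 656 − 2 × 174 = 308 mm (≥ 243 mm).
Treads = 14 − 1 = 13; going = 13 × 308 = 4004 mm.
Add landings: 4004 + 1317 + 1101 = 6422 mm.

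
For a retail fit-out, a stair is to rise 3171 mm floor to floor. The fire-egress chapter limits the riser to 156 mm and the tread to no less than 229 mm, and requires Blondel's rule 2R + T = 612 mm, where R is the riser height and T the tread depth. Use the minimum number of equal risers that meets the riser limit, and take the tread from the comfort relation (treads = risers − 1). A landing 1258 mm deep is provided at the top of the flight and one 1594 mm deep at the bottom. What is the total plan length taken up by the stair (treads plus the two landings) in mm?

3171 / 156 = 20.33, so 21 risers are needed.
Each riser is 3171/21 = 151 mm (≤ 156 mm).
From 2R + T = 612: T = 612 − 302 = 310 mm.
Treads = 21 − 1 = 20; going = 20 × 310 = 6200 mm.
Enclosure = 6200 + 1258 + 1594 = 9052 mm.

9052 mm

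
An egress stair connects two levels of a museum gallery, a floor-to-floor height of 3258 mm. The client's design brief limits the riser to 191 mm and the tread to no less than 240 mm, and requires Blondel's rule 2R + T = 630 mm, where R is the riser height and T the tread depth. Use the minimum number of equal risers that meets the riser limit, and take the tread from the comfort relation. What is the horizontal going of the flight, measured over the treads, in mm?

4556 mm

3258 / 191 = 17.058 → round up to 18 risers.
Riser R = 3258 / 18 = 181 mm, within the 191 mm limit.
Tread T = 630 − 2 × 181 = 268 mm (≥ 240 mm).
Going = (18 − 1) × 268 = 4556 mm.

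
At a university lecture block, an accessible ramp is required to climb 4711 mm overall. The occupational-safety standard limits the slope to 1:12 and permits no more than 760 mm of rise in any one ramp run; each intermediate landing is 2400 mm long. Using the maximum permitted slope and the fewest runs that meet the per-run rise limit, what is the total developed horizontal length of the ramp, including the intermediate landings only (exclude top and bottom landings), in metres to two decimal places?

At most 760 each: 4711/760 = 6.20, giving 7 ramp runs. That means 6 intermediate landings.
Horizontal run for 4711 mm of rise at 1:12 is 4711 × 12 = 56532 mm.
6 intermediate landings contribute 6 × 2400 = 14400 mm.
Total developed length = 56532 + 14400 = 70932 mm.
= 70.93 m.

70.93 m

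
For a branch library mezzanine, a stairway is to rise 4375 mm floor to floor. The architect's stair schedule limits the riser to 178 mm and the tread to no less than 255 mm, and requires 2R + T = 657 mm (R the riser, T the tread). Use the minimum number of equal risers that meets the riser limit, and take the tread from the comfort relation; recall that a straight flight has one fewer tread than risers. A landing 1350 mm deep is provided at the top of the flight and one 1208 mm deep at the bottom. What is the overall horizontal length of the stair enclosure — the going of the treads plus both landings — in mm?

9926 mm

4375 / 178 = 24.58, so 25 risers are needed.
Each riser is 4375/25 = 175 mm (≤ 178 mm).
T = 657 − 2·175 = 307 mm, which satisfies the 255 mm minimum.
Treads = 25 − 1 = 24; going = 24 × 307 = 7368 mm.
Enclosure = 7368 + 1350 + 1208 = 9926 mm.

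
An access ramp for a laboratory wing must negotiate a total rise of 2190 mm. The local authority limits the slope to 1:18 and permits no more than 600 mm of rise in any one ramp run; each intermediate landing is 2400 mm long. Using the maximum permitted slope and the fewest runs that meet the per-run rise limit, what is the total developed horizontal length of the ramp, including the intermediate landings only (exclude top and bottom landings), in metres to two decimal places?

At most 600 each: 2190/600 = 3.65, giving 4 ramp runs. That means 3 intermediate landings.
Ramp run (horizontal) at 1:18: 2190 × 18 = 39420 mm.
Intermediate landings: 3 × 2400 = 7200 mm.
Developed length = 39420 + 7200 = 46620 mm.
= 46.62 m.

46.62 m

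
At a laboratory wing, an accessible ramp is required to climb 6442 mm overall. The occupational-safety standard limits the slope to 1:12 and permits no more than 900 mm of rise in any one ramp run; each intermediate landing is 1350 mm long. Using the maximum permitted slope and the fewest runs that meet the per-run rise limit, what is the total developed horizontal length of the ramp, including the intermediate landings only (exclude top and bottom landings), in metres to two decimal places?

6442 / 900 = 7.16, so 8 ramp runs are needed. That means 7 intermediate landings.
Horizontal run for 6442 mm of rise at 1:12 is 6442 × 12 = 77304 mm.
Intermediate landings: 7 × 1350 = 9450 mm.
Developed length = 77304 + 9450 = 86754 mm.
= 86.75 m.

86.75 m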